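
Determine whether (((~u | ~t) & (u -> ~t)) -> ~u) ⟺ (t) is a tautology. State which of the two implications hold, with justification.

Converse. Assume the antecedent. If t is true, ((~u | ~t) & (u -> ~t)) -> ~u reduces to true regardless of the other variables. If t is false, the antecedent cannot hold. Either way ((~u | ~t) & (u -> ~t)) -> ~u holds.

Forward direction. This fails. Under t = F, u = F, the left side is true but the right side is false.

Only the reverse direction holds.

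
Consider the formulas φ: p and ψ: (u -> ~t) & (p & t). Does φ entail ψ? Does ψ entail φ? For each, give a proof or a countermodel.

The forward direction fails; the converse holds.

(→) This fails. Under u = F, p = T, t = F, the left side is true but the right side is false.

(←) Assume the antecedent. If u is true, the antecedent cannot hold. If u is false, the antecedent forces (u = F, p = T, t = T), and p holds there. Either way p holds.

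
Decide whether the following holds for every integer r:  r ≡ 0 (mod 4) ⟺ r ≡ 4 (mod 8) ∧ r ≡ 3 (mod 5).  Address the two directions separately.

(←) If r ≡ 4 (mod 8) and r ≡ 3 (mod 5), then by the Chinese remainder theorem r ≡ 28 (mod 40). Since 28 ≡ 0 (mod 4) and 4 ∣ 40, we get r ≡ 0 (mod 4).

(→) This fails: r = 0 gives 0 ≡ 0 (mod 4) but 0 ≡ 0 (mod 8), so the conjunction on the right does not hold.

The forward direction fails; the converse holds.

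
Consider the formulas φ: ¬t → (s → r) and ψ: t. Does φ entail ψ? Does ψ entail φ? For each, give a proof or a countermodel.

Only the converse holds.

(⟹) This fails. Under s = F, r = F, t = F, the left side is true but the right side is false.

(⟸) Assume the antecedent. If s is true, the antecedent forces (s = T, r = F, t = T) or (s = T, r = T, t = T), and ¬t → (s → r) holds there. If s is false, ¬t → (s → r) reduces to true regardless of the other variables. Either way ¬t → (s → r) holds.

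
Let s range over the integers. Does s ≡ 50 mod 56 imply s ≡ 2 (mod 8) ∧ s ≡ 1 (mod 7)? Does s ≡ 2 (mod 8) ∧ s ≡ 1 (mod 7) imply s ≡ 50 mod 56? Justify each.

Both directions hold.

(⇒) Suppose s ≡ 50 (mod 56); write s = 56j + 50. Since 8 ∣ 56, reducing mod 8 gives s ≡ 50 ≡ 2 (mod 8); since 7 ∣ 56, reducing mod 7 gives s ≡ 50 ≡ 1 (mod 7).

(⇐) Conversely, if s ≡ 2 (mod 8) and s ≡ 1 (mod 7), then by the Chinese remainder theorem s ≡ 50 (mod 56). This is exactly s ≡ 50 (mod 56).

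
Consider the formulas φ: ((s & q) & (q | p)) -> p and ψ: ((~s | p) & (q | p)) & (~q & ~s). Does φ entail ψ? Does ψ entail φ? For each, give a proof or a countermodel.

Forward direction. This fails. Under q = F, s = F, p = F, the left side is true but the right side is false.

Converse. Assume the antecedent. If q is true, the antecedent cannot hold. If q is false, ((s & q) & (q | p)) -> p reduces to true regardless of the other variables. Either way ((s & q) & (q | p)) -> p holds.

The forward direction fails; the converse holds.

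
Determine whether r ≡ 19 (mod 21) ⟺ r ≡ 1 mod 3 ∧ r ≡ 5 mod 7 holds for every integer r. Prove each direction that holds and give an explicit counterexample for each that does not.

Converse. If r ≡ 1 (mod 3) and r ≡ 5 (mod 7), then by the Chinese remainder theorem r ≡ 19 (mod 21). This is exactly r ≡ 19 (mod 21).

Forward direction. Suppose r ≡ 19 (mod 21); write r = 21j + 19. Since 3 ∣ 21, reducing mod 3 gives r ≡ 19 ≡ 1 (mod 3); since 7 ∣ 21, reducing mod 7 gives r ≡ 19 ≡ 5 (mod 7).

Both directions hold; the statement is true.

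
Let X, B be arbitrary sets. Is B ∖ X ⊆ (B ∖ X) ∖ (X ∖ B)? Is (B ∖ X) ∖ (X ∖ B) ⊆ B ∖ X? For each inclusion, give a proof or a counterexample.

(⟹) Let x ∈ B ∖ X. Then x ∈ B and x ∉ X, from which x ∈ (B ∖ X) ∖ (X ∖ B).

(⟸) Let x ∈ (B ∖ X) ∖ (X ∖ B). Then x ∈ B and x ∉ X, from which x ∈ B ∖ X.

Both inclusions hold.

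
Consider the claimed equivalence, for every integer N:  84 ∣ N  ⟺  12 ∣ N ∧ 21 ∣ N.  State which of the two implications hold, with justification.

Forward direction. If 84 ∣ N, write N = 84q. Since 84 = 7·12, N = 12·(7q), so 12 ∣ N; and since 84 = 4·21, N = 21·(4q), so 21 ∣ N.

Converse. Suppose 12 ∣ N and 21 ∣ N. Any common multiple of 12 and 21 is a multiple of their lcm; here lcm(12, 21) = 12·21/gcd(12, 21) = 252/3 = 84, so 84 ∣ N.

The biconditional holds.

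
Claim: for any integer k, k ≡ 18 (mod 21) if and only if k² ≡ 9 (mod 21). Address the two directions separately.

(⟹) Suppose k ≡ 18 (mod 21). Write k = 21j + 18. Then (21j + 18)² = 441j² + 756j + 324 = 21(21j² + 36j + 15) + 9, so k² ≡ 9 (mod 21).

(⟸) This fails: take k = 3. Then 3² = 9 ≡ 9 (mod 21), yet 3 ≡ 3 (mod 21), not 18.

Only the forward direction holds.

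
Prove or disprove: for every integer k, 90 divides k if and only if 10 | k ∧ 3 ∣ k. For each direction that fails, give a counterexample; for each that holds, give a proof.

Only the forward implication holds.

[⇒] If 90 ∣ k, write k = 90q. Since 90 = 9·10, k = 10·(9q), so 10 ∣ k; and since 90 = 30·3, k = 3·(30q), so 3 ∣ k.

[⇐] This fails: take k = 30. Both 10 ∣ 30 and 3 ∣ 30, yet 30 is not a multiple of 90 (since 30 = 0·90 + 30), so 90 ∤ 30.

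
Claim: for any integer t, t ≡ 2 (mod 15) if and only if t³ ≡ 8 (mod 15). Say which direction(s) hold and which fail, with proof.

Converse. Suppose t³ ≡ 8 (mod 15). The only residue r in {0, …, 14} with r³ ≡ 8 (mod 15) is r = 2, so t ≡ 2 (mod 15).

Forward direction. Suppose t ≡ 2 (mod 15). Write t = 15j + 2. Then (15j + 2)³ = 3375j³ + 1350j² + 180j + 8 = 15(225j³ + 90j² + 12j) + 8, so t³ ≡ 8 (mod 15).

Equivalent; both directions hold.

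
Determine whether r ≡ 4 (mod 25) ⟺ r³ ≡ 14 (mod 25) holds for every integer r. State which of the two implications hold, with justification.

Converse. Suppose r³ ≡ 14 (mod 25). The only residue r in {0, …, 24} with r³ ≡ 14 (mod 25) is r = 4, so r ≡ 4 (mod 25).

Forward direction. Suppose r ≡ 4 (mod 25). Write r = 25j + 4. Then (25j + 4)³ = 15625j³ + 7500j² + 1200j + 64 = 25(625j³ + 300j² + 48j + 2) + 14, so r³ ≡ 14 (mod 25).

Equivalent; both directions hold.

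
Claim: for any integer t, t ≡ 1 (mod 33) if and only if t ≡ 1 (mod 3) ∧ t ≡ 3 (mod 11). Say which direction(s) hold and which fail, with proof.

[⇒] This fails: t = 1 gives 1 ≡ 1 (mod 33) but 1 ≡ 1 (mod 11), so the conjunction on the right does not hold.

[⇐] This fails: t = 25 satisfies both congruences on the right (25 ≡ 1 mod 3 and 25 ≡ 3 mod 11) yet 25 ≡ 25 (mod 33), not 1.

Neither direction holds.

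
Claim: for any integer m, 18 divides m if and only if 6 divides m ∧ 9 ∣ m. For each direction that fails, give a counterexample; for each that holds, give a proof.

(⇐) Suppose 6 ∣ m and 9 ∣ m. Any common multiple of 6 and 9 is a multiple of their lcm; here lcm(6, 9) = 6·9/gcd(6, 9) = 54/3 = 18, so 18 ∣ m.

(⇒) If 18 ∣ m, write m = 18q. Since 18 = 3·6, m = 6·(3q), so 6 ∣ m; and since 18 = 2·9, m = 9·(2q), so 9 ∣ m.

Both directions hold.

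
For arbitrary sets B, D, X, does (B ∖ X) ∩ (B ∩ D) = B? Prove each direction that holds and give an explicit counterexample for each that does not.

(⊆) holds; (⊇) fails.

Forward inclusion. Let x ∈ (B ∖ X) ∩ (B ∩ D). Then x ∈ B ∩ D and x ∉ X, from which x ∈ B.

Reverse inclusion. This inclusion fails. Take B = {1}, D = ∅, X = ∅; then 1 ∈ B but 1 ∉ (B ∖ X) ∩ (B ∩ D).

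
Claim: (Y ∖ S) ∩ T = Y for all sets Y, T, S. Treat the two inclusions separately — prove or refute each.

(⊆) holds; (⊇) fails.

(⊆) Let x ∈ (Y ∖ S) ∩ T. Then x ∈ Y ∩ T and x ∉ S, from which x ∈ Y.

(⊇) This inclusion fails. Take Y = {1}, T = ∅, S = ∅; then 1 ∈ Y but 1 ∉ (Y ∖ S) ∩ T.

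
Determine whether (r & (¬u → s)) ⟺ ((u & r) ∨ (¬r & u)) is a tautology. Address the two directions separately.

Neither implication holds.

Forward direction. This fails. Under u = F, r = T, s = T, the left side is true but the right side is false.

Converse. This fails. Under u = T, r = F, s = F, the left side is false but the right side is true.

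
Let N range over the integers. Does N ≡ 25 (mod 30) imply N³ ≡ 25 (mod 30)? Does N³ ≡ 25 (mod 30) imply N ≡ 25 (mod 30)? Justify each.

Both directions hold; the statement is true.

(←) Suppose N³ ≡ 25 (mod 30). The only residue r in {0, …, 29} with r³ ≡ 25 (mod 30) is r = 25, so N ≡ 25 (mod 30).

(→) Suppose N ≡ 25 (mod 30). Write N = 30j + 25. Then (30j + 25)³ = 27000j³ + 67500j² + 56250j + 15625 = 30(900j³ + 2250j² + 1875j + 520) + 25, so N³ ≡ 25 (mod 30).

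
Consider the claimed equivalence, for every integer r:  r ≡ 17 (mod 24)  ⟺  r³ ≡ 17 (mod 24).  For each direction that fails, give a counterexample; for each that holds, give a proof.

[⇒] Suppose r ≡ 17 (mod 24). Write r = 24j + 17. Then (24j + 17)³ = 13824j³ + 29376j² + 20808j + 4913 = 24(576j³ + 1224j² + 867j + 204) + 17, so r³ ≡ 17 (mod 24).

[⇐] Conversely, suppose r³ ≡ 17 (mod 24). The only residue r in {0, …, 23} with r³ ≡ 17 (mod 24) is r = 17, so r ≡ 17 (mod 24).

Both directions hold.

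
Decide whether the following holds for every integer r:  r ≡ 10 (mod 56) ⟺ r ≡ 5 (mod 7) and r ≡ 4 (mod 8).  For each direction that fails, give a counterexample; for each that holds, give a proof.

Forward direction. This fails: r = 10 gives 10 ≡ 10 (mod 56) but 10 ≡ 3 (mod 7), so the conjunction on the right does not hold.

Converse. This fails: r = 12 satisfies both congruences on the right (12 ≡ 5 mod 7 and 12 ≡ 4 mod 8) yet 12 ≡ 12 (mod 56), not 10.

(⇒) fails and (⇐) fails.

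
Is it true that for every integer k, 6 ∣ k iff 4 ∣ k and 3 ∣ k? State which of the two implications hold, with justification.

The forward direction fails; the converse holds.

[⇒] This fails: take k = 6. Certainly 6 ∣ 6, but 4 ∤ 6.

[⇐] Suppose 4 ∣ k and 3 ∣ k. Any common multiple of 4 and 3 is a multiple of their lcm; here gcd(4, 3) = 1, so lcm(4, 3) = 4·3 = 12, so 12 ∣ k. Since 6 ∣ 12, it follows that 6 ∣ k.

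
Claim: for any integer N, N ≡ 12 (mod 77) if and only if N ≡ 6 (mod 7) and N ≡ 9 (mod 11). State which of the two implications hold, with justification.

(⟹) This fails: N = 12 gives 12 ≡ 12 (mod 77) but 12 ≡ 5 (mod 7), so the conjunction on the right does not hold.

(⟸) This fails: N = 20 satisfies both congruences on the right (20 ≡ 6 mod 7 and 20 ≡ 9 mod 11) yet 20 ≡ 20 (mod 77), not 12.

Neither direction holds.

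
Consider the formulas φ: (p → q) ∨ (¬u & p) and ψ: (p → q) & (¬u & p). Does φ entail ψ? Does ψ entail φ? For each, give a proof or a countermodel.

Only the reverse direction holds.

(⟸) Assume the antecedent. If p is true, the antecedent forces (p = T, u = F, q = T), and (p → q) ∨ (¬u & p) holds there. If p is false, the antecedent cannot hold. Either way (p → q) ∨ (¬u & p) holds.

(⟹) This fails. Under p = F, u = F, q = F, the left side is true but the right side is false.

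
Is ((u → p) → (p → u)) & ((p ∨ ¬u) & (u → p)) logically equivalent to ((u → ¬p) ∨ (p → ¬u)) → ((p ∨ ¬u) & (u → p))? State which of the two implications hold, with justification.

(⇒) Assume the antecedent. If p is true, the consequent reduces to true regardless of the other variables. If p is false, the antecedent forces (p = F, u = F), and the consequent holds there. Either way the consequent holds.

(⇐) This fails. Under p = T, u = F, the left side is false but the right side is true.

Only the forward direction holds.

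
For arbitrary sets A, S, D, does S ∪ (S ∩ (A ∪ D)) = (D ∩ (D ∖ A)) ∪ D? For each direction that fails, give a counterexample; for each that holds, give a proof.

Both inclusions fail.

Forward inclusion. This inclusion fails. Take A = ∅, S = {1}, D = ∅; then 1 ∈ S ∪ (S ∩ (A ∪ D)) but 1 ∉ (D ∩ (D ∖ A)) ∪ D.

Reverse inclusion. This inclusion fails. Take A = ∅, S = ∅, D = {1}; then 1 ∈ (D ∩ (D ∖ A)) ∪ D but 1 ∉ S ∪ (S ∩ (A ∪ D)).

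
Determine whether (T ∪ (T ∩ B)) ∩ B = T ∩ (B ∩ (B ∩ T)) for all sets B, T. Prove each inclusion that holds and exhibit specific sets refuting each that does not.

Both inclusions hold; the sets are equal.

Reverse inclusion. Let x ∈ T ∩ (B ∩ (B ∩ T)). Then x ∈ B ∩ T, from which x ∈ (T ∪ (T ∩ B)) ∩ B.

Forward inclusion. Let x ∈ (T ∪ (T ∩ B)) ∩ B. Then x ∈ B ∩ T, from which x ∈ T ∩ (B ∩ (B ∩ T)).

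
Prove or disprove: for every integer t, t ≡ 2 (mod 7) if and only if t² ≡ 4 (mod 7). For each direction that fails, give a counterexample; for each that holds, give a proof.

Only the forward direction holds.

Forward direction. Suppose t ≡ 2 (mod 7). Write t = 7j + 2. Then (7j + 2)² = 49j² + 28j + 4 = 7(7j² + 4j) + 4, so t² ≡ 4 (mod 7).

Converse. This fails: take t = 5. Then 5² = 25 ≡ 4 (mod 7), yet 5 ≡ 5 (mod 7), not 2.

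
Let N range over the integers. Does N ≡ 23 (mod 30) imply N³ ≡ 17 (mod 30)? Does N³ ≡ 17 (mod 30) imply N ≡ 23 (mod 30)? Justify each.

Both directions hold; the statement is true.

(⟹) Suppose N ≡ 23 (mod 30). Write N = 30j + 23. Then (30j + 23)³ = 27000j³ + 62100j² + 47610j + 12167 = 30(900j³ + 2070j² + 1587j + 405) + 17, so N³ ≡ 17 (mod 30).

(⟸) Conversely, suppose N³ ≡ 17 (mod 30). The only residue r in {0, …, 29} with r³ ≡ 17 (mod 30) is r = 23, so N ≡ 23 (mod 30).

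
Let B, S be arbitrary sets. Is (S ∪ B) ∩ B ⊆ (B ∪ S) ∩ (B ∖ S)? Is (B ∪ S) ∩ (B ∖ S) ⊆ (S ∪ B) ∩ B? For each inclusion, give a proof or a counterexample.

Forward inclusion. This inclusion fails. Take B = {1}, S = {1}; then 1 ∈ (S ∪ B) ∩ B but 1 ∉ (B ∪ S) ∩ (B ∖ S).

Reverse inclusion. Let x ∈ (B ∪ S) ∩ (B ∖ S). Then x ∈ B and x ∉ S, from which x ∈ (S ∪ B) ∩ B.

The sets are not equal: only the reverse inclusion holds.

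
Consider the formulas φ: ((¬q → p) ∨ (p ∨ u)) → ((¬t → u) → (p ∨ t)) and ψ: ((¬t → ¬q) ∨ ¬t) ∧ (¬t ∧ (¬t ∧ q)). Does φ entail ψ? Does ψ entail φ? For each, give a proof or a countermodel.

(⇒) fails and (⇐) fails.

[⇒] This fails. Under u = F, q = F, p = F, t = F, the left side is true but the right side is false.

[⇐] This fails. Under u = T, q = T, p = F, t = F, the left side is false but the right side is true.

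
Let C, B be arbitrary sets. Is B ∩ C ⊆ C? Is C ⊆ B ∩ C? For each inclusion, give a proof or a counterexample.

(⊆) Let x ∈ B ∩ C. Then x ∈ C ∩ B, from which x ∈ C.

(⊇) This inclusion fails. Take C = {1}, B = ∅; then 1 ∈ C but 1 ∉ B ∩ C.

(⊆) holds; (⊇) fails.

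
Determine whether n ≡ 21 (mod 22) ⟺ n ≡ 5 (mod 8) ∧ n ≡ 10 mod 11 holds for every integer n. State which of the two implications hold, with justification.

The forward direction fails; the converse holds.

(⇒) This fails: n = 65 gives 65 ≡ 21 (mod 22) but 65 ≡ 1 (mod 8), so the conjunction on the right does not hold.

(⇐) Conversely, if n ≡ 5 (mod 8) and n ≡ 10 (mod 11), then by the Chinese remainder theorem n ≡ 21 (mod 88). Since 21 ≡ 21 (mod 22) and 22 ∣ 88, we get n ≡ 21 (mod 22).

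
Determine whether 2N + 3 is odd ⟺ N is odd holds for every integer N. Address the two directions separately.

(⟹) This fails: take N = 6. Then 2N + 3 = 15, which is odd, yet N = 6 is even, not odd.

(⟸) Suppose N is odd. Since 2 is even, 2N is even for every N, so 2N + 3 has the same parity as 3, which is odd. Hence 2N + 3 is odd.

(⇒) fails; (⇐) holds.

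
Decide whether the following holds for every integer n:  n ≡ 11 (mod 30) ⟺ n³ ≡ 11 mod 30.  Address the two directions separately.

The biconditional holds.

(⟸) Suppose n³ ≡ 11 (mod 30). The only residue r in {0, …, 29} with r³ ≡ 11 (mod 30) is r = 11, so n ≡ 11 (mod 30).

(⟹) Suppose n ≡ 11 (mod 30). Write n = 30j + 11. Then (30j + 11)³ = 27000j³ + 29700j² + 10890j + 1331 = 30(900j³ + 990j² + 363j + 44) + 11, so n³ ≡ 11 (mod 30).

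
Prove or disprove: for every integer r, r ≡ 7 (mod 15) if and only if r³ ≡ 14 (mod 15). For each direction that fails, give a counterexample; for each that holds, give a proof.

(⟹) This fails: take r = 7. Then 7 ≡ 7 (mod 15), but 7³ = 343 ≡ 13 (mod 15), not 14.

(⟸) This fails: take r = 14. Then 14³ = 2744 ≡ 14 (mod 15), yet 14 ≡ 14 (mod 15), not 7.

Neither direction holds.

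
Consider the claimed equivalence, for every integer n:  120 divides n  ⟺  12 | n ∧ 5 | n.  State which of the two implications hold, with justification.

Converse. This fails: take n = 60. Both 12 ∣ 60 and 5 ∣ 60, yet 60 is not a multiple of 120 (since 60 = 0·120 + 60), so 120 ∤ 60.

Forward direction. If 120 ∣ n, write n = 120q. Since 120 = 10·12, n = 12·(10q), so 12 ∣ n; and since 120 = 24·5, n = 5·(24q), so 5 ∣ n.

Only the forward direction holds.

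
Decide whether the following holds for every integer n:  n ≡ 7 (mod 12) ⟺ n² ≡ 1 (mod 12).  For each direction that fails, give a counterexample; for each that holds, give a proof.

Forward direction. Suppose n ≡ 7 (mod 12). Write n = 12j + 7. Then (12j + 7)² = 144j² + 168j + 49 = 12(12j² + 14j + 4) + 1, so n² ≡ 1 (mod 12).

Converse. This fails: take n = 1. Then 1² = 1 ≡ 1 (mod 12), yet 1 ≡ 1 (mod 12), not 7.

Not equivalent: only (⇒) holds.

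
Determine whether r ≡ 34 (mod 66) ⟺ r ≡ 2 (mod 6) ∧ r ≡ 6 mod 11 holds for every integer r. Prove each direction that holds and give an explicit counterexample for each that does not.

(⟹) This fails: r = 34 gives 34 ≡ 34 (mod 66) but 34 ≡ 4 (mod 6), so the conjunction on the right does not hold.

(⟸) This fails: r = 50 satisfies both congruences on the right (50 ≡ 2 mod 6 and 50 ≡ 6 mod 11) yet 50 ≡ 50 (mod 66), not 34.

(⇒) fails and (⇐) fails.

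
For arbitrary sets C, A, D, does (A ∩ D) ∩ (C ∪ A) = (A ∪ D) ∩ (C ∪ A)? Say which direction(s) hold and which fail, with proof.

(⊆) holds; (⊇) fails.

Forward inclusion. Let x ∈ (A ∩ D) ∩ (C ∪ A). Then either x ∈ A ∩ D and x ∉ C; or x ∈ C ∩ A ∩ D. In each case x ∈ (A ∪ D) ∩ (C ∪ A), so (A ∩ D) ∩ (C ∪ A) ⊆ (A ∪ D) ∩ (C ∪ A).

Reverse inclusion. This inclusion fails. Take C = ∅, A = {1}, D = ∅; then 1 ∈ (A ∪ D) ∩ (C ∪ A) but 1 ∉ (A ∩ D) ∩ (C ∪ A).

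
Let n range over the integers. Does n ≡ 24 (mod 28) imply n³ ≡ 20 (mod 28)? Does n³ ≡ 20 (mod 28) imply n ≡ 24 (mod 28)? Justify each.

Only the forward direction holds.

Forward direction. Suppose n ≡ 24 (mod 28). Write n = 28j + 24. Then (28j + 24)³ = 21952j³ + 56448j² + 48384j + 13824 = 28(784j³ + 2016j² + 1728j + 493) + 20, so n³ ≡ 20 (mod 28).

Converse. This fails: take n = 6. Then 6³ = 216 ≡ 20 (mod 28), yet 6 ≡ 6 (mod 28), not 24.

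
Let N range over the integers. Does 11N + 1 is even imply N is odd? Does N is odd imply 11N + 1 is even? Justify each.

[⇐] Suppose N is odd; write N = 2j + 1. Then 11N + 1 = 11·(2j + 1) + 1 = 2·11j + 12, which is even.

[⇒] Suppose 11N + 1 is even. Since 11 is odd, 11N and N have the same parity, so 11N + 1 ≡ N + 1 (mod 2). As 1 is odd, 11N + 1 is even exactly when N is odd. Thus N is odd.

Equivalent; both directions hold.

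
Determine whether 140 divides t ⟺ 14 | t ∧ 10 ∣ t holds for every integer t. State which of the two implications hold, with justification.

(⇒) If 140 ∣ t, write t = 140q. Since 140 = 10·14, t = 14·(10q), so 14 ∣ t; and since 140 = 14·10, t = 10·(14q), so 10 ∣ t.

(⇐) This fails: take t = 70. Both 14 ∣ 70 and 10 ∣ 70, yet 70 is not a multiple of 140 (since 70 = 0·140 + 70), so 140 ∤ 70.

The forward direction holds; the converse fails.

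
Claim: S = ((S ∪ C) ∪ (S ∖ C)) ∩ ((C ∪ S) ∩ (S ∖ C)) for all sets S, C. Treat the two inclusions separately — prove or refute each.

(⊆) This inclusion fails. Take S = {1}, C = {1}; then 1 ∈ S but 1 ∉ ((S ∪ C) ∪ (S ∖ C)) ∩ ((C ∪ S) ∩ (S ∖ C)).

(⊇) Let x ∈ ((S ∪ C) ∪ (S ∖ C)) ∩ ((C ∪ S) ∩ (S ∖ C)). Then x ∈ S and x ∉ C, from which x ∈ S.

Only the reverse inclusion holds.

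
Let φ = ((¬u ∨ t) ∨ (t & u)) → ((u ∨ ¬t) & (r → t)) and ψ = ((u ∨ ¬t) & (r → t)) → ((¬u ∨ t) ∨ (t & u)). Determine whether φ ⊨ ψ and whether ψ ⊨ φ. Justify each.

(→) This fails. Under r = F, u = T, t = F, the left side is true but the right side is false.

(←) This fails. Under r = T, u = F, t = F, the left side is false but the right side is true.

Neither implication holds.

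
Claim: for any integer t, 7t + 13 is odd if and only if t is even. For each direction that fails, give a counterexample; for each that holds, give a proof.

Equivalent; both directions hold.

(⟹) Suppose 7t + 13 is odd. Since 7 is odd, 7t and t have the same parity, so 7t + 13 ≡ t + 13 (mod 2). As 13 is odd, 7t + 13 is odd exactly when t is even. Thus t is even.

(⟸) Conversely, suppose t is even; write t = 2j. Then 7t + 13 = 7·(2j) + 13 = 2·7j + 13, which is odd.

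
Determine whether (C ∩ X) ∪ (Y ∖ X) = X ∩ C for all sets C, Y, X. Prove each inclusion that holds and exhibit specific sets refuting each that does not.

(⊆) This inclusion fails. Take C = ∅, Y = {1}, X = ∅; then 1 ∈ (C ∩ X) ∪ (Y ∖ X) but 1 ∉ X ∩ C.

(⊇) Let x ∈ X ∩ C. Then either x ∈ C ∩ X and x ∉ Y; or x ∈ C ∩ Y ∩ X. In each case x ∈ (C ∩ X) ∪ (Y ∖ X), so X ∩ C ⊆ (C ∩ X) ∪ (Y ∖ X).

The sets are not equal: only the reverse inclusion holds.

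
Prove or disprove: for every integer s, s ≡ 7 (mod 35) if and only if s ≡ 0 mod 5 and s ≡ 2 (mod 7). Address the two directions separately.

(⟹) This fails: s = 7 gives 7 ≡ 7 (mod 35) but 7 ≡ 2 (mod 5), so the conjunction on the right does not hold.

(⟸) This fails: s = 30 satisfies both congruences on the right (30 ≡ 0 mod 5 and 30 ≡ 2 mod 7) yet 30 ≡ 30 (mod 35), not 7.

(⇒) fails and (⇐) fails.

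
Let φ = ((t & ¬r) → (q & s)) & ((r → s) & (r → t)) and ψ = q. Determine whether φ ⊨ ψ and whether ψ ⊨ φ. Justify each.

Neither implication holds.

Forward direction. This fails. Under t = F, r = F, s = F, q = F, the left side is true but the right side is false.

Converse. This fails. Under t = T, r = F, s = F, q = T, the left side is false but the right side is true.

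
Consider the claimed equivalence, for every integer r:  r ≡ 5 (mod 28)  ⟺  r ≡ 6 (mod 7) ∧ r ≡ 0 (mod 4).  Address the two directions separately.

Neither implication holds.

Forward direction. This fails: r = 5 gives 5 ≡ 5 (mod 28) but 5 ≡ 5 (mod 7), so the conjunction on the right does not hold.

Converse. This fails: r = 20 satisfies both congruences on the right (20 ≡ 6 mod 7 and 20 ≡ 0 mod 4) yet 20 ≡ 20 (mod 28), not 5.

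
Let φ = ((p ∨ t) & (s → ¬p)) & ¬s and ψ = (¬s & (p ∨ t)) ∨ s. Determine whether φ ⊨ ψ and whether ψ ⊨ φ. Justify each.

(→) Assume the antecedent. If t is true, (¬s & (p ∨ t)) ∨ s reduces to true regardless of the other variables. If t is false, the antecedent forces (s = F, t = F, p = T), and (¬s & (p ∨ t)) ∨ s holds there. Either way (¬s & (p ∨ t)) ∨ s holds.

(←) This fails. Under s = T, t = F, p = F, the left side is false but the right side is true.

(⇒) holds; (⇐) fails.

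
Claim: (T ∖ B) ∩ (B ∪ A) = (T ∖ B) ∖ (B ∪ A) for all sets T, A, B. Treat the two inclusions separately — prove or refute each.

(⊆) fails and (⊇) fails.

(⟹) This inclusion fails. Take T = {1}, A = {1}, B = ∅; then 1 ∈ (T ∖ B) ∩ (B ∪ A) but 1 ∉ (T ∖ B) ∖ (B ∪ A).

(⟸) This inclusion fails. Take T = {1}, A = ∅, B = ∅; then 1 ∈ (T ∖ B) ∖ (B ∪ A) but 1 ∉ (T ∖ B) ∩ (B ∪ A).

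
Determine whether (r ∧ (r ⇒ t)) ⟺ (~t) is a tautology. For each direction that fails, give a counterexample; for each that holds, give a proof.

Forward direction. This fails. Under r = T, t = T, the left side is true but the right side is false.

Converse. This fails. Under r = F, t = F, the left side is false but the right side is true.

Neither implication holds.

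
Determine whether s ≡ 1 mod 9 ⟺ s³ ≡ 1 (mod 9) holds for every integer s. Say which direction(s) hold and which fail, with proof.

Only the forward direction holds.

(⇒) Suppose s ≡ 1 mod 9. Write s = 9j + 1. Then (9j + 1)³ = 729j³ + 243j² + 27j + 1 = 9(81j³ + 27j² + 3j) + 1, so s³ ≡ 1 (mod 9).

(⇐) This fails: take s = 4. Then 4³ = 64 ≡ 1 (mod 9), yet 4 ≡ 4 (mod 9), not 1.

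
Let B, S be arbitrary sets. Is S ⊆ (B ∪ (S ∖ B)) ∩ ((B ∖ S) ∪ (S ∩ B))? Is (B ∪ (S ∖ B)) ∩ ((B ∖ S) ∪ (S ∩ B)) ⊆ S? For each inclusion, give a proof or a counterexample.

(⟹) This inclusion fails. Take B = ∅, S = {1}; then 1 ∈ S but 1 ∉ (B ∪ (S ∖ B)) ∩ ((B ∖ S) ∪ (S ∩ B)).

(⟸) This inclusion fails. Take B = {1}, S = ∅; then 1 ∈ (B ∪ (S ∖ B)) ∩ ((B ∖ S) ∪ (S ∩ B)) but 1 ∉ S.

Neither inclusion holds.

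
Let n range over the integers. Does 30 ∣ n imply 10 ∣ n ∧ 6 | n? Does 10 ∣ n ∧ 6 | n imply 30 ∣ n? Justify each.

(⇐) Suppose 10 ∣ n and 6 ∣ n. Any common multiple of 10 and 6 is a multiple of their lcm; here lcm(10, 6) = 10·6/gcd(10, 6) = 60/2 = 30, so 30 ∣ n.

(⇒) If 30 ∣ n, write n = 30q. Since 30 = 3·10, n = 10·(3q), so 10 ∣ n; and since 30 = 5·6, n = 6·(5q), so 6 ∣ n.

Both directions hold.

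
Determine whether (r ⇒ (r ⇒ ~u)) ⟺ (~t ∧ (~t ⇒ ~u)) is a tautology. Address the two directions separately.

Not equivalent: only (⇐) holds.

(⟹) This fails. Under r = F, u = T, t = F, the left side is true but the right side is false.

(⟸) Assume the antecedent. If r is true, the antecedent forces (r = T, u = F, t = F), and r ⇒ (r ⇒ ~u) holds there. If r is false, r ⇒ (r ⇒ ~u) reduces to true regardless of the other variables. Either way r ⇒ (r ⇒ ~u) holds.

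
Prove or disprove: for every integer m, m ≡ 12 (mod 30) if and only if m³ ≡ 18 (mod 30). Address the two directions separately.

Both implications hold.

(⇒) Suppose m ≡ 12 (mod 30). Write m = 30j + 12. Then (30j + 12)³ = 27000j³ + 32400j² + 12960j + 1728 = 30(900j³ + 1080j² + 432j + 57) + 18, so m³ ≡ 18 (mod 30).

(⇐) Conversely, suppose m³ ≡ 18 (mod 30). The only residue r in {0, …, 29} with r³ ≡ 18 (mod 30) is r = 12, so m ≡ 12 (mod 30).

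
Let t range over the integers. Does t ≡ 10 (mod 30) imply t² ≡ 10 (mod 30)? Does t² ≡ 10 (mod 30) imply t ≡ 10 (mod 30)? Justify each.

Only the forward implication holds.

(⟹) Suppose t ≡ 10 (mod 30). Write t = 30j + 10. Then (30j + 10)² = 900j² + 600j + 100 = 30(30j² + 20j + 3) + 10, so t² ≡ 10 (mod 30).

(⟸) This fails: take t = 20. Then 20² = 400 ≡ 10 (mod 30), yet 20 ≡ 20 (mod 30), not 10.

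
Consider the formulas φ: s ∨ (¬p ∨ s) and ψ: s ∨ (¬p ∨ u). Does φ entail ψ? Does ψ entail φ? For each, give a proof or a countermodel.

Not equivalent: only (⇒) holds.

Forward direction. Assume the antecedent. If p is true, the antecedent forces (p = T, s = T, u = F) or (p = T, s = T, u = T), and s ∨ (¬p ∨ u) holds there. If p is false, s ∨ (¬p ∨ u) reduces to true regardless of the other variables. Either way s ∨ (¬p ∨ u) holds.

Converse. This fails. Under p = T, s = F, u = T, the left side is false but the right side is true.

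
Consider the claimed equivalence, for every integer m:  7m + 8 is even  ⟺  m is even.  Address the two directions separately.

(⟹) Suppose 7m + 8 is even. Since 7 is odd, 7m and m have the same parity, so 7m + 8 ≡ m + 8 (mod 2). As 8 is even, 7m + 8 is even exactly when m is even. Thus m is even.

(⟸) Conversely, suppose m is even; write m = 2j. Then 7m + 8 = 7·(2j) + 8 = 2·7j + 8, which is even.

Both implications hold.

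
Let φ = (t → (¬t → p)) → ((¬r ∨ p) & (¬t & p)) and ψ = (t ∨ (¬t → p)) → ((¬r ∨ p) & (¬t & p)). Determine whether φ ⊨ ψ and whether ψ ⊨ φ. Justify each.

(⇐) This fails. Under t = F, p = F, r = F, the left side is false but the right side is true.

(⇒) Assume the antecedent. If t is true, the antecedent cannot hold. If t is false, the consequent reduces to true regardless of the other variables. Either way the consequent holds.

(⇒) holds; (⇐) fails.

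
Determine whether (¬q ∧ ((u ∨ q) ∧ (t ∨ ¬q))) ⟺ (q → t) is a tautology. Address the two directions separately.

(→) Assume the antecedent. If q is true, the antecedent cannot hold. If q is false, q → t reduces to true regardless of the other variables. Either way q → t holds.

(←) This fails. Under q = F, u = F, t = F, the left side is false but the right side is true.

Only the forward implication holds.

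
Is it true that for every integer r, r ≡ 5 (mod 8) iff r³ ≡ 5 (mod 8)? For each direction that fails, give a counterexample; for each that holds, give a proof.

(⇒) Suppose r ≡ 5 (mod 8). Write r = 8j + 5. Then (8j + 5)³ = 512j³ + 960j² + 600j + 125 = 8(64j³ + 120j² + 75j + 15) + 5, so r³ ≡ 5 (mod 8).

(⇐) For the converse, argue contrapositively. If r ≢ 5 (mod 8), then r is congruent to one of 0, 1, 2, 3, 4, 6, 7 modulo 8, and these give r³ ≡ 0, 1, 0, 3, 0, 0, 7 respectively — never 5.

Both directions hold; the statement is true.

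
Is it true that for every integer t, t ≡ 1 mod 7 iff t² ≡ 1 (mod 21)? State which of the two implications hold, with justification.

(→) This fails: take t = 15. Then 15 ≡ 1 (mod 7), but 15² = 225 ≡ 15 (mod 21), not 1.

(←) This fails: take t = 13. Then 13² = 169 ≡ 1 (mod 21), yet 13 ≡ 6 (mod 7), not 1.

Both directions fail.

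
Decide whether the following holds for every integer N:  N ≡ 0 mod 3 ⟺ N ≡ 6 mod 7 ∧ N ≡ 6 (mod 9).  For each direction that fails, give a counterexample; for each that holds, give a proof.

(⇒) This fails: N = 0 gives 0 ≡ 0 (mod 3) but 0 ≡ 0 (mod 7), so the conjunction on the right does not hold.

(⇐) Conversely, if N ≡ 6 (mod 7) and N ≡ 6 (mod 9), then by the Chinese remainder theorem N ≡ 6 (mod 63). Since 6 ≡ 0 (mod 3) and 3 ∣ 63, we get N ≡ 0 (mod 3).

(⇒) fails; (⇐) holds.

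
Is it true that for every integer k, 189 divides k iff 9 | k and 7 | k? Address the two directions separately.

Converse. This fails: take k = 63. Both 9 ∣ 63 and 7 ∣ 63, yet 63 is not a multiple of 189 (since 63 = 0·189 + 63), so 189 ∤ 63.

Forward direction. If 189 ∣ k, write k = 189q. Since 189 = 21·9, k = 9·(21q), so 9 ∣ k; and since 189 = 27·7, k = 7·(27q), so 7 ∣ k.

Only the forward direction holds.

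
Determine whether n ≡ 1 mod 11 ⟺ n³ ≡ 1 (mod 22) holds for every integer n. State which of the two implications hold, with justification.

(⇒) This fails: take n = 12. Then 12 ≡ 1 (mod 11), but 12³ = 1728 ≡ 12 (mod 22), not 1.

(⇐) Conversely, the residues r modulo 22 with r³ ≡ 1 (mod 22) are exactly {1}, and each is ≡ 1 (mod 11).

(⇒) fails; (⇐) holds.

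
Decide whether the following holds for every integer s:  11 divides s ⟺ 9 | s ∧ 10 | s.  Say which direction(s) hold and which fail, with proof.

Both directions fail.

(⟹) This fails: take s = 11. Certainly 11 ∣ 11, but 9 ∤ 11.

(⟸) This fails: take s = 90. Both 9 ∣ 90 and 10 ∣ 90, yet 90 is not a multiple of 11 (since 90 = 8·11 + 2), so 11 ∤ 90.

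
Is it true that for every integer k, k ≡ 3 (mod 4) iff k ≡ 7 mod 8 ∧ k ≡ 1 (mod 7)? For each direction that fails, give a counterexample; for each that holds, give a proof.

(⟸) If k ≡ 7 (mod 8) and k ≡ 1 (mod 7), then by the Chinese remainder theorem k ≡ 15 (mod 56). Since 15 ≡ 3 (mod 4) and 4 ∣ 56, we get k ≡ 3 (mod 4).

(⟹) This fails: k = 3 gives 3 ≡ 3 (mod 4) but 3 ≡ 3 (mod 8), so the conjunction on the right does not hold.

Only the reverse direction holds.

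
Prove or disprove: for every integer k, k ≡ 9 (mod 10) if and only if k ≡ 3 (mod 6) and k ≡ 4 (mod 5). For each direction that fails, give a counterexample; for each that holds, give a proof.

(→) This fails: k = 19 gives 19 ≡ 9 (mod 10) but 19 ≡ 1 (mod 6), so the conjunction on the right does not hold.

(←) Conversely, if k ≡ 3 (mod 6) and k ≡ 4 (mod 5), then by the Chinese remainder theorem k ≡ 9 (mod 30). Since 9 ≡ 9 (mod 10) and 10 ∣ 30, we get k ≡ 9 (mod 10).

The forward direction fails; the converse holds.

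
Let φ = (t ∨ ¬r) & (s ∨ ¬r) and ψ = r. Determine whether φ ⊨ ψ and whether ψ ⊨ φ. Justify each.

(⟹) This fails. Under s = F, r = F, t = F, the left side is true but the right side is false.

(⟸) This fails. Under s = F, r = T, t = F, the left side is false but the right side is true.

Neither implication holds.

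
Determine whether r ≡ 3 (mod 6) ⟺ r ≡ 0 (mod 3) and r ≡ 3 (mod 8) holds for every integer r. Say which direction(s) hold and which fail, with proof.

[⇐] If r ≡ 0 (mod 3) and r ≡ 3 (mod 8), then by the Chinese remainder theorem r ≡ 3 (mod 24). Since 3 ≡ 3 (mod 6) and 6 ∣ 24, we get r ≡ 3 (mod 6).

[⇒] This fails: r = 9 gives 9 ≡ 3 (mod 6) but 9 ≡ 1 (mod 8), so the conjunction on the right does not hold.

Not equivalent: only (⇐) holds.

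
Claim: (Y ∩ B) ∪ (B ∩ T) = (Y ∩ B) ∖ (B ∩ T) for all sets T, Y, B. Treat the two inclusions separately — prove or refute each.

Only the reverse inclusion holds.

Forward inclusion. This inclusion fails. Take T = {1}, Y = ∅, B = {1}; then 1 ∈ (Y ∩ B) ∪ (B ∩ T) but 1 ∉ (Y ∩ B) ∖ (B ∩ T).

Reverse inclusion. Let x ∈ (Y ∩ B) ∖ (B ∩ T). Then x ∈ Y ∩ B and x ∉ T, from which x ∈ (Y ∩ B) ∪ (B ∩ T).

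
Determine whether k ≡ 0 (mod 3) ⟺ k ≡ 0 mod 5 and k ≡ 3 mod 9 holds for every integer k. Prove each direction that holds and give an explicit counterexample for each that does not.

(⇒) fails; (⇐) holds.

Forward direction. This fails: k = 0 gives 0 ≡ 0 (mod 3) but 0 ≡ 0 (mod 9), so the conjunction on the right does not hold.

Converse. If k ≡ 0 (mod 5) and k ≡ 3 (mod 9), then by the Chinese remainder theorem k ≡ 30 (mod 45). Since 30 ≡ 0 (mod 3) and 3 ∣ 45, we get k ≡ 0 (mod 3).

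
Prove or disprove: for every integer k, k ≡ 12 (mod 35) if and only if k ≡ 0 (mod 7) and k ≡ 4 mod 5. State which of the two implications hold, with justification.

(⟹) This fails: k = 12 gives 12 ≡ 12 (mod 35) but 12 ≡ 5 (mod 7), so the conjunction on the right does not hold.

(⟸) This fails: k = 14 satisfies both congruences on the right (14 ≡ 0 mod 7 and 14 ≡ 4 mod 5) yet 14 ≡ 14 (mod 35), not 12.

Both directions fail.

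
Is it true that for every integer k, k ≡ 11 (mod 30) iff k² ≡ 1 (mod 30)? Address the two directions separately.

Not equivalent: only (⇒) holds.

Converse. This fails: take k = 1. Then 1² = 1 ≡ 1 (mod 30), yet 1 ≡ 1 (mod 30), not 11.

Forward direction. Suppose k ≡ 11 (mod 30). Write k = 30j + 11. Then (30j + 11)² = 900j² + 660j + 121 = 30(30j² + 22j + 4) + 1, so k² ≡ 1 (mod 30).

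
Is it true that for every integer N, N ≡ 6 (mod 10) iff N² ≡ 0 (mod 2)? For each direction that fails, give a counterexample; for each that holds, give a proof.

Only the forward direction holds.

(←) This fails: take N = 0. Then 0² = 0 ≡ 0 (mod 2), yet 0 ≡ 0 (mod 10), not 6.

(→) Suppose N ≡ 6 (mod 10). Then N² ≡ 6² = 36 (mod 10), and since 2 ∣ 10, also N² ≡ 0 (mod 2).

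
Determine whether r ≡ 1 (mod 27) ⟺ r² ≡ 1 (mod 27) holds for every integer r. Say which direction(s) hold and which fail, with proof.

Only the forward implication holds.

[⇒] Suppose r ≡ 1 (mod 27). Write r = 27j + 1. Then (27j + 1)² = 729j² + 54j + 1 = 27(27j² + 2j) + 1, so r² ≡ 1 (mod 27).

[⇐] This fails: take r = 26. Then 26² = 676 ≡ 1 (mod 27), yet 26 ≡ 26 (mod 27), not 1.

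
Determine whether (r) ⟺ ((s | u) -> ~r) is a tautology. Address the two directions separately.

[⇒] This fails. Under s = T, r = T, u = F, the left side is true but the right side is false.

[⇐] This fails. Under s = F, r = F, u = F, the left side is false but the right side is true.

(⇒) fails and (⇐) fails.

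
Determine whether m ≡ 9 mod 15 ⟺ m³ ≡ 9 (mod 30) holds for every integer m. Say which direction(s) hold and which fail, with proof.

(⟸) The residues r modulo 30 with r³ ≡ 9 (mod 30) are exactly {9}, and each is ≡ 9 (mod 15).

(⟹) This fails: take m = 24. Then 24 ≡ 9 (mod 15), but 24³ = 13824 ≡ 24 (mod 30), not 9.

The forward direction fails; the converse holds.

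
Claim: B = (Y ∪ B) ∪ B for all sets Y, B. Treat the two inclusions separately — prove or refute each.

Only the forward inclusion holds.

(⟸) This inclusion fails. Take Y = {1}, B = ∅; then 1 ∈ (Y ∪ B) ∪ B but 1 ∉ B.

(⟹) Let x ∈ B. Then either x ∈ B and x ∉ Y; or x ∈ Y ∩ B. In each case x ∈ (Y ∪ B) ∪ B, so B ⊆ (Y ∪ B) ∪ B.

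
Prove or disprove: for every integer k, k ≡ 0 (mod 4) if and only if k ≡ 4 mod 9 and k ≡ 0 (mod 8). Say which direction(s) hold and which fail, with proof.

(→) This fails: k = 0 gives 0 ≡ 0 (mod 4) but 0 ≡ 0 (mod 9), so the conjunction on the right does not hold.

(←) Conversely, if k ≡ 4 (mod 9) and k ≡ 0 (mod 8), then by the Chinese remainder theorem k ≡ 40 (mod 72). Since 40 ≡ 0 (mod 4) and 4 ∣ 72, we get k ≡ 0 (mod 4).

Only the reverse direction holds.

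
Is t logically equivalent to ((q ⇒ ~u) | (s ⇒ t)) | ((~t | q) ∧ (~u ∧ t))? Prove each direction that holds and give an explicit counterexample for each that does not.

[⇒] Assume the antecedent. If t is true, the consequent reduces to true regardless of the other variables. If t is false, the antecedent cannot hold. Either way the consequent holds.

[⇐] This fails. Under t = F, q = F, u = F, s = F, the left side is false but the right side is true.

Not equivalent: only (⇒) holds.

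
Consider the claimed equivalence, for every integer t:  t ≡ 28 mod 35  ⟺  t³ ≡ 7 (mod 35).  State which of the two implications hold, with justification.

Equivalent; both directions hold.

(→) Suppose t ≡ 28 mod 35. Write t = 35j + 28. Then (35j + 28)³ = 42875j³ + 102900j² + 82320j + 21952 = 35(1225j³ + 2940j² + 2352j + 627) + 7, so t³ ≡ 7 (mod 35).

(←) Conversely, suppose t³ ≡ 7 (mod 35). The only residue r in {0, …, 34} with r³ ≡ 7 (mod 35) is r = 28, so t ≡ 28 (mod 35).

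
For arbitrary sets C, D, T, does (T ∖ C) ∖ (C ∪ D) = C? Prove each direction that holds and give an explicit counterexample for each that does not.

(⟹) This inclusion fails. Take C = ∅, D = ∅, T = {1}; then 1 ∈ (T ∖ C) ∖ (C ∪ D) but 1 ∉ C.

(⟸) This inclusion fails. Take C = {1}, D = ∅, T = ∅; then 1 ∈ C but 1 ∉ (T ∖ C) ∖ (C ∪ D).

Neither inclusion holds.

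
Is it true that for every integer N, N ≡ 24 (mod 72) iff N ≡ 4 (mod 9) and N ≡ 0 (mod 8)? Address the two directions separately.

(⟹) This fails: N = 24 gives 24 ≡ 24 (mod 72) but 24 ≡ 6 (mod 9), so the conjunction on the right does not hold.

(⟸) This fails: N = 40 satisfies both congruences on the right (40 ≡ 4 mod 9 and 40 ≡ 0 mod 8) yet 40 ≡ 40 (mod 72), not 24.

Neither implication holds.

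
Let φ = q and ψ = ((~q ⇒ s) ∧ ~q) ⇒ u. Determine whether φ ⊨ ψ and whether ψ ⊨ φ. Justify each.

[⇒] Assume the antecedent. If s is true, the antecedent forces (s = T, u = F, q = T) or (s = T, u = T, q = T), and ((~q ⇒ s) ∧ ~q) ⇒ u holds there. If s is false, ((~q ⇒ s) ∧ ~q) ⇒ u reduces to true regardless of the other variables. Either way ((~q ⇒ s) ∧ ~q) ⇒ u holds.

[⇐] This fails. Under s = F, u = F, q = F, the left side is false but the right side is true.

The forward direction holds; the converse fails.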